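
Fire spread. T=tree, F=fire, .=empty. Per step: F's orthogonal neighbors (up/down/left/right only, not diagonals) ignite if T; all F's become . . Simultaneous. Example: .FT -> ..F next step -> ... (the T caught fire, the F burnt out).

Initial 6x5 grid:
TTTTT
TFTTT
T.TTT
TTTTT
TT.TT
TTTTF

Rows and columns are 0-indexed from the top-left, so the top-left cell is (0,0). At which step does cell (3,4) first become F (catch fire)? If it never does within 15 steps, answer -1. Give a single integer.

Step 1: cell (3,4)='T' (+5 fires, +2 burnt)
Step 2: cell (3,4)='F' (+8 fires, +5 burnt)
  -> target ignites at step 2
Step 3: cell (3,4)='.' (+8 fires, +8 burnt)
Step 4: cell (3,4)='.' (+5 fires, +8 burnt)
Step 5: cell (3,4)='.' (+0 fires, +5 burnt)
  fire out at step 5

2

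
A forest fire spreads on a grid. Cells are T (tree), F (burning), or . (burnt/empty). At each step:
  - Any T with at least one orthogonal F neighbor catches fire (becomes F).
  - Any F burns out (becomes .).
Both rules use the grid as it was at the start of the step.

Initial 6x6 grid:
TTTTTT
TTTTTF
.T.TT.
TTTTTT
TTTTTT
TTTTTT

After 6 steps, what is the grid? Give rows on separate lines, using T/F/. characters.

Step 1: 2 trees catch fire, 1 burn out
  TTTTTF
  TTTTF.
  .T.TT.
  TTTTTT
  TTTTTT
  TTTTTT
Step 2: 3 trees catch fire, 2 burn out
  TTTTF.
  TTTF..
  .T.TF.
  TTTTTT
  TTTTTT
  TTTTTT
Step 3: 4 trees catch fire, 3 burn out
  TTTF..
  TTF...
  .T.F..
  TTTTFT
  TTTTTT
  TTTTTT
Step 4: 5 trees catch fire, 4 burn out
  TTF...
  TF....
  .T....
  TTTF.F
  TTTTFT
  TTTTTT
Step 5: 7 trees catch fire, 5 burn out
  TF....
  F.....
  .F....
  TTF...
  TTTF.F
  TTTTFT
Step 6: 5 trees catch fire, 7 burn out
  F.....
  ......
  ......
  TF....
  TTF...
  TTTF.F

F.....
......
......
TF....
TTF...
TTTF.F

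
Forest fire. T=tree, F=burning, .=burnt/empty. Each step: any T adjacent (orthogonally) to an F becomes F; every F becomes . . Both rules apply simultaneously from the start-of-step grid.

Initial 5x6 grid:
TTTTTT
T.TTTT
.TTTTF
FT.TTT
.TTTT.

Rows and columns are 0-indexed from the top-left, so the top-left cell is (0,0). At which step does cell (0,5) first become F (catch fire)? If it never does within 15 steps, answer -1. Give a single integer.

Step 1: cell (0,5)='T' (+4 fires, +2 burnt)
Step 2: cell (0,5)='F' (+6 fires, +4 burnt)
  -> target ignites at step 2
Step 3: cell (0,5)='.' (+6 fires, +6 burnt)
Step 4: cell (0,5)='.' (+3 fires, +6 burnt)
Step 5: cell (0,5)='.' (+1 fires, +3 burnt)
Step 6: cell (0,5)='.' (+1 fires, +1 burnt)
Step 7: cell (0,5)='.' (+1 fires, +1 burnt)
Step 8: cell (0,5)='.' (+1 fires, +1 burnt)
Step 9: cell (0,5)='.' (+0 fires, +1 burnt)
  fire out at step 9

2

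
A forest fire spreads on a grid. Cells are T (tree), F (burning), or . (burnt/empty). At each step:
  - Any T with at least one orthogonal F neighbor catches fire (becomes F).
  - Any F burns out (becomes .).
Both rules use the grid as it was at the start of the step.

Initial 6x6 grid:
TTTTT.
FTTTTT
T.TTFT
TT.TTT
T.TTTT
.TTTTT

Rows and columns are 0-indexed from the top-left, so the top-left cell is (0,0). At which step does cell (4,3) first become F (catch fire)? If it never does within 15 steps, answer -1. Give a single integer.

Step 1: cell (4,3)='T' (+7 fires, +2 burnt)
Step 2: cell (4,3)='T' (+10 fires, +7 burnt)
Step 3: cell (4,3)='F' (+7 fires, +10 burnt)
  -> target ignites at step 3
Step 4: cell (4,3)='.' (+3 fires, +7 burnt)
Step 5: cell (4,3)='.' (+1 fires, +3 burnt)
Step 6: cell (4,3)='.' (+1 fires, +1 burnt)
Step 7: cell (4,3)='.' (+0 fires, +1 burnt)
  fire out at step 7

3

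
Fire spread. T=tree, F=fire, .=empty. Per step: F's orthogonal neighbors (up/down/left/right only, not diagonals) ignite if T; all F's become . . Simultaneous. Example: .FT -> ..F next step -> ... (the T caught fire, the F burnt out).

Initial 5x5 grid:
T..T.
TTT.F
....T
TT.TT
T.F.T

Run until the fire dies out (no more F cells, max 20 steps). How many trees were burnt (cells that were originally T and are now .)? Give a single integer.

Answer: 4

Derivation:
Step 1: +1 fires, +2 burnt (F count now 1)
Step 2: +1 fires, +1 burnt (F count now 1)
Step 3: +2 fires, +1 burnt (F count now 2)
Step 4: +0 fires, +2 burnt (F count now 0)
Fire out after step 4
Initially T: 12, now '.': 17
Total burnt (originally-T cells now '.'): 4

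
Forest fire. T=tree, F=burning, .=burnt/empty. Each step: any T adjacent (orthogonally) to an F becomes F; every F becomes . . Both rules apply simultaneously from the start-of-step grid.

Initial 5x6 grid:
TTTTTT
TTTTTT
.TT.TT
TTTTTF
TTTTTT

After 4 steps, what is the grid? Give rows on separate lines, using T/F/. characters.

Step 1: 3 trees catch fire, 1 burn out
  TTTTTT
  TTTTTT
  .TT.TF
  TTTTF.
  TTTTTF
Step 2: 4 trees catch fire, 3 burn out
  TTTTTT
  TTTTTF
  .TT.F.
  TTTF..
  TTTTF.
Step 3: 4 trees catch fire, 4 burn out
  TTTTTF
  TTTTF.
  .TT...
  TTF...
  TTTF..
Step 4: 5 trees catch fire, 4 burn out
  TTTTF.
  TTTF..
  .TF...
  TF....
  TTF...

TTTTF.
TTTF..
.TF...
TF....
TTF...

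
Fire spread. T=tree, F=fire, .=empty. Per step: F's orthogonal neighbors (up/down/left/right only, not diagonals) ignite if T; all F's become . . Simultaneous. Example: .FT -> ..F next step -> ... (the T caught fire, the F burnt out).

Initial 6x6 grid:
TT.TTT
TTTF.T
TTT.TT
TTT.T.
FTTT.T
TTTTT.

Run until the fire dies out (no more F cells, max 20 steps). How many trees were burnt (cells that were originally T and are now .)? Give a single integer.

Step 1: +5 fires, +2 burnt (F count now 5)
Step 2: +7 fires, +5 burnt (F count now 7)
Step 3: +7 fires, +7 burnt (F count now 7)
Step 4: +3 fires, +7 burnt (F count now 3)
Step 5: +2 fires, +3 burnt (F count now 2)
Step 6: +1 fires, +2 burnt (F count now 1)
Step 7: +1 fires, +1 burnt (F count now 1)
Step 8: +0 fires, +1 burnt (F count now 0)
Fire out after step 8
Initially T: 27, now '.': 35
Total burnt (originally-T cells now '.'): 26

Answer: 26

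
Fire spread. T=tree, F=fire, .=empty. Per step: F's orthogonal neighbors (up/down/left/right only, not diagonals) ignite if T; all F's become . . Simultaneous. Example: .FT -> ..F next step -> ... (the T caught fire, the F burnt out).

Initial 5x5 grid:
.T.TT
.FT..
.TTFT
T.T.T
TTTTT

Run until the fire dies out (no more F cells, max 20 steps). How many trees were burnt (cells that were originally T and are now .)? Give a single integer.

Answer: 13

Derivation:
Step 1: +5 fires, +2 burnt (F count now 5)
Step 2: +2 fires, +5 burnt (F count now 2)
Step 3: +2 fires, +2 burnt (F count now 2)
Step 4: +2 fires, +2 burnt (F count now 2)
Step 5: +1 fires, +2 burnt (F count now 1)
Step 6: +1 fires, +1 burnt (F count now 1)
Step 7: +0 fires, +1 burnt (F count now 0)
Fire out after step 7
Initially T: 15, now '.': 23
Total burnt (originally-T cells now '.'): 13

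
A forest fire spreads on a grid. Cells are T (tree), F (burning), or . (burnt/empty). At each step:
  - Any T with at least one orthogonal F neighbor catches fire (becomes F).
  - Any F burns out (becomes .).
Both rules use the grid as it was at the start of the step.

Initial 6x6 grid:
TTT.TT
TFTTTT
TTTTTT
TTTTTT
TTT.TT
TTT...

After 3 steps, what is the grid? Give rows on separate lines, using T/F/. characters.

Step 1: 4 trees catch fire, 1 burn out
  TFT.TT
  F.FTTT
  TFTTTT
  TTTTTT
  TTT.TT
  TTT...
Step 2: 6 trees catch fire, 4 burn out
  F.F.TT
  ...FTT
  F.FTTT
  TFTTTT
  TTT.TT
  TTT...
Step 3: 5 trees catch fire, 6 burn out
  ....TT
  ....FT
  ...FTT
  F.FTTT
  TFT.TT
  TTT...

....TT
....FT
...FTT
F.FTTT
TFT.TT
TTT...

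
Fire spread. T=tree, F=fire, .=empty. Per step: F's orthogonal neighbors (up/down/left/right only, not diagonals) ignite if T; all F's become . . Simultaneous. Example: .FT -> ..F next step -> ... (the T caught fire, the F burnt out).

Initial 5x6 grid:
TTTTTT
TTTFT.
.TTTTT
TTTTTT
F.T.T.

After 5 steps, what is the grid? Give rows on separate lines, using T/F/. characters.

Step 1: 5 trees catch fire, 2 burn out
  TTTFTT
  TTF.F.
  .TTFTT
  FTTTTT
  ..T.T.
Step 2: 7 trees catch fire, 5 burn out
  TTF.FT
  TF....
  .TF.FT
  .FTFTT
  ..T.T.
Step 3: 7 trees catch fire, 7 burn out
  TF...F
  F.....
  .F...F
  ..F.FT
  ..T.T.
Step 4: 4 trees catch fire, 7 burn out
  F.....
  ......
  ......
  .....F
  ..F.F.
Step 5: 0 trees catch fire, 4 burn out
  ......
  ......
  ......
  ......
  ......

......
......
......
......
......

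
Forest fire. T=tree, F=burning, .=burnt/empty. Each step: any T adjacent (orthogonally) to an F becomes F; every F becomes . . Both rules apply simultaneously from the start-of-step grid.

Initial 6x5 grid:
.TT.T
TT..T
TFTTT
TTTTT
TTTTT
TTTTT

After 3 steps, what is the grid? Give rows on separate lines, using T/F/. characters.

Step 1: 4 trees catch fire, 1 burn out
  .TT.T
  TF..T
  F.FTT
  TFTTT
  TTTTT
  TTTTT
Step 2: 6 trees catch fire, 4 burn out
  .FT.T
  F...T
  ...FT
  F.FTT
  TFTTT
  TTTTT
Step 3: 6 trees catch fire, 6 burn out
  ..F.T
  ....T
  ....F
  ...FT
  F.FTT
  TFTTT

..F.T
....T
....F
...FT
F.FTT
TFTTT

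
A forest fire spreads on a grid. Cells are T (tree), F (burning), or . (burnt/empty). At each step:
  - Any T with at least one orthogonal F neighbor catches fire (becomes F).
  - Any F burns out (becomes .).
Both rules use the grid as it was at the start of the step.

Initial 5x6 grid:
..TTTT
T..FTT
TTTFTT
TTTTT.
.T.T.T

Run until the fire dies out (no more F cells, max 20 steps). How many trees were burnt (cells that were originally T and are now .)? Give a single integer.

Answer: 19

Derivation:
Step 1: +5 fires, +2 burnt (F count now 5)
Step 2: +8 fires, +5 burnt (F count now 8)
Step 3: +3 fires, +8 burnt (F count now 3)
Step 4: +3 fires, +3 burnt (F count now 3)
Step 5: +0 fires, +3 burnt (F count now 0)
Fire out after step 5
Initially T: 20, now '.': 29
Total burnt (originally-T cells now '.'): 19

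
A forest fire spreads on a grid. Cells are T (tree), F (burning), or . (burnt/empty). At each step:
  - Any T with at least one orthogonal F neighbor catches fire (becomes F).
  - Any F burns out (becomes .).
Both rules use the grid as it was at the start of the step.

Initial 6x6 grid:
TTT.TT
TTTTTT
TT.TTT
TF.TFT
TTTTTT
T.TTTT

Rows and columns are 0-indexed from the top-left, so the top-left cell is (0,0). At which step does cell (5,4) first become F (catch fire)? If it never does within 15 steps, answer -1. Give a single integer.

Step 1: cell (5,4)='T' (+7 fires, +2 burnt)
Step 2: cell (5,4)='F' (+10 fires, +7 burnt)
  -> target ignites at step 2
Step 3: cell (5,4)='.' (+10 fires, +10 burnt)
Step 4: cell (5,4)='.' (+3 fires, +10 burnt)
Step 5: cell (5,4)='.' (+0 fires, +3 burnt)
  fire out at step 5

2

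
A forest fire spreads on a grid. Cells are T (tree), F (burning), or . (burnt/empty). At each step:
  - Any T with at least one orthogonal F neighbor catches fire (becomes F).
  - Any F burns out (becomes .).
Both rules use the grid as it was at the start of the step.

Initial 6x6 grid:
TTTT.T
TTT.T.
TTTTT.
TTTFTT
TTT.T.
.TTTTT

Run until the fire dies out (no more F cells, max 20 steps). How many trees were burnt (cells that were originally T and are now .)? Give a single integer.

Step 1: +3 fires, +1 burnt (F count now 3)
Step 2: +6 fires, +3 burnt (F count now 6)
Step 3: +7 fires, +6 burnt (F count now 7)
Step 4: +7 fires, +7 burnt (F count now 7)
Step 5: +3 fires, +7 burnt (F count now 3)
Step 6: +1 fires, +3 burnt (F count now 1)
Step 7: +0 fires, +1 burnt (F count now 0)
Fire out after step 7
Initially T: 28, now '.': 35
Total burnt (originally-T cells now '.'): 27

Answer: 27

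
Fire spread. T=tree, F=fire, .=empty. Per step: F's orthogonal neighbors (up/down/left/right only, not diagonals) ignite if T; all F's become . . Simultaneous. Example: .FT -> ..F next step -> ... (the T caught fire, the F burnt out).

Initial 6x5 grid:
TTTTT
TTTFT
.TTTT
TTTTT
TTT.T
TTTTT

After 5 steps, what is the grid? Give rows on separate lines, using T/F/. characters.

Step 1: 4 trees catch fire, 1 burn out
  TTTFT
  TTF.F
  .TTFT
  TTTTT
  TTT.T
  TTTTT
Step 2: 6 trees catch fire, 4 burn out
  TTF.F
  TF...
  .TF.F
  TTTFT
  TTT.T
  TTTTT
Step 3: 5 trees catch fire, 6 burn out
  TF...
  F....
  .F...
  TTF.F
  TTT.T
  TTTTT
Step 4: 4 trees catch fire, 5 burn out
  F....
  .....
  .....
  TF...
  TTF.F
  TTTTT
Step 5: 4 trees catch fire, 4 burn out
  .....
  .....
  .....
  F....
  TF...
  TTFTF

.....
.....
.....
F....
TF...
TTFTF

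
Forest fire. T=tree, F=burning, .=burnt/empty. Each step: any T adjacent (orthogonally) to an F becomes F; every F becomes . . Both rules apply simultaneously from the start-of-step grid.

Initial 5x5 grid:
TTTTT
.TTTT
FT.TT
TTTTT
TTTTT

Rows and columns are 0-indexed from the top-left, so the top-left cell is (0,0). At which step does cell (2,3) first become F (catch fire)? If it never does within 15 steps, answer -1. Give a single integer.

Step 1: cell (2,3)='T' (+2 fires, +1 burnt)
Step 2: cell (2,3)='T' (+3 fires, +2 burnt)
Step 3: cell (2,3)='T' (+4 fires, +3 burnt)
Step 4: cell (2,3)='T' (+5 fires, +4 burnt)
Step 5: cell (2,3)='F' (+5 fires, +5 burnt)
  -> target ignites at step 5
Step 6: cell (2,3)='.' (+3 fires, +5 burnt)
Step 7: cell (2,3)='.' (+0 fires, +3 burnt)
  fire out at step 7

5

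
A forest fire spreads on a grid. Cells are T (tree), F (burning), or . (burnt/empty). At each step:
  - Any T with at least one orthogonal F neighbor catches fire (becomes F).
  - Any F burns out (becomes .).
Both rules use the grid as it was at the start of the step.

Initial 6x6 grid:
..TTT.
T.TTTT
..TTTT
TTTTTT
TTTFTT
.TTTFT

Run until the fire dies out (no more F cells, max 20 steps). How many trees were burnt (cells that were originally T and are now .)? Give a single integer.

Answer: 26

Derivation:
Step 1: +5 fires, +2 burnt (F count now 5)
Step 2: +6 fires, +5 burnt (F count now 6)
Step 3: +7 fires, +6 burnt (F count now 7)
Step 4: +5 fires, +7 burnt (F count now 5)
Step 5: +3 fires, +5 burnt (F count now 3)
Step 6: +0 fires, +3 burnt (F count now 0)
Fire out after step 6
Initially T: 27, now '.': 35
Total burnt (originally-T cells now '.'): 26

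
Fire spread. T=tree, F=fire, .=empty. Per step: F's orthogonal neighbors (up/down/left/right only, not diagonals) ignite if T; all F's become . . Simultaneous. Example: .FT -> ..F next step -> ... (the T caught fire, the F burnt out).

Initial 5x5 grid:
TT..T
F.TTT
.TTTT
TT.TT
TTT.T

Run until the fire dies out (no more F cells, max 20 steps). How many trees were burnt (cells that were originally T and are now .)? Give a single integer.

Answer: 2

Derivation:
Step 1: +1 fires, +1 burnt (F count now 1)
Step 2: +1 fires, +1 burnt (F count now 1)
Step 3: +0 fires, +1 burnt (F count now 0)
Fire out after step 3
Initially T: 18, now '.': 9
Total burnt (originally-T cells now '.'): 2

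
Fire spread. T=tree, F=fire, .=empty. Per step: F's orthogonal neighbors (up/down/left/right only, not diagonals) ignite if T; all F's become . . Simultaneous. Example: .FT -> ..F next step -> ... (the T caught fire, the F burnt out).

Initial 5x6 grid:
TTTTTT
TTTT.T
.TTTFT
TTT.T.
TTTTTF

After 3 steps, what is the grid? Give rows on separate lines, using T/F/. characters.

Step 1: 4 trees catch fire, 2 burn out
  TTTTTT
  TTTT.T
  .TTF.F
  TTT.F.
  TTTTF.
Step 2: 4 trees catch fire, 4 burn out
  TTTTTT
  TTTF.F
  .TF...
  TTT...
  TTTF..
Step 3: 6 trees catch fire, 4 burn out
  TTTFTF
  TTF...
  .F....
  TTF...
  TTF...

TTTFTF
TTF...
.F....
TTF...
TTF...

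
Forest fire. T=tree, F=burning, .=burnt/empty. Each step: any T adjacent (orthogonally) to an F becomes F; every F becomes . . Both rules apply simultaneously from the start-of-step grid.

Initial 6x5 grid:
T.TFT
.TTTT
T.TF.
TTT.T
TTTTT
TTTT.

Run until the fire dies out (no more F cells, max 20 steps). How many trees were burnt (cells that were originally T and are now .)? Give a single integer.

Answer: 21

Derivation:
Step 1: +4 fires, +2 burnt (F count now 4)
Step 2: +3 fires, +4 burnt (F count now 3)
Step 3: +3 fires, +3 burnt (F count now 3)
Step 4: +4 fires, +3 burnt (F count now 4)
Step 5: +5 fires, +4 burnt (F count now 5)
Step 6: +2 fires, +5 burnt (F count now 2)
Step 7: +0 fires, +2 burnt (F count now 0)
Fire out after step 7
Initially T: 22, now '.': 29
Total burnt (originally-T cells now '.'): 21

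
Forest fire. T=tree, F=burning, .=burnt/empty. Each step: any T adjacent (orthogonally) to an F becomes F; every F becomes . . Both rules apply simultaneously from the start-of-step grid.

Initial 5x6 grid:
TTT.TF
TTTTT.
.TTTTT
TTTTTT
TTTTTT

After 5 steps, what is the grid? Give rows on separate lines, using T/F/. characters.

Step 1: 1 trees catch fire, 1 burn out
  TTT.F.
  TTTTT.
  .TTTTT
  TTTTTT
  TTTTTT
Step 2: 1 trees catch fire, 1 burn out
  TTT...
  TTTTF.
  .TTTTT
  TTTTTT
  TTTTTT
Step 3: 2 trees catch fire, 1 burn out
  TTT...
  TTTF..
  .TTTFT
  TTTTTT
  TTTTTT
Step 4: 4 trees catch fire, 2 burn out
  TTT...
  TTF...
  .TTF.F
  TTTTFT
  TTTTTT
Step 5: 6 trees catch fire, 4 burn out
  TTF...
  TF....
  .TF...
  TTTF.F
  TTTTFT

TTF...
TF....
.TF...
TTTF.F
TTTTFT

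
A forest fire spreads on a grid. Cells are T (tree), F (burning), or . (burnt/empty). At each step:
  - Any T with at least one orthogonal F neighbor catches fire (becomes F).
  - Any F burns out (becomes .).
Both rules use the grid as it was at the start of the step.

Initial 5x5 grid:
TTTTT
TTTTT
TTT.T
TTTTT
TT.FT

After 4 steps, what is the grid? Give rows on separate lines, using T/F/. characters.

Step 1: 2 trees catch fire, 1 burn out
  TTTTT
  TTTTT
  TTT.T
  TTTFT
  TT..F
Step 2: 2 trees catch fire, 2 burn out
  TTTTT
  TTTTT
  TTT.T
  TTF.F
  TT...
Step 3: 3 trees catch fire, 2 burn out
  TTTTT
  TTTTT
  TTF.F
  TF...
  TT...
Step 4: 5 trees catch fire, 3 burn out
  TTTTT
  TTFTF
  TF...
  F....
  TF...

TTTTT
TTFTF
TF...
F....
TF...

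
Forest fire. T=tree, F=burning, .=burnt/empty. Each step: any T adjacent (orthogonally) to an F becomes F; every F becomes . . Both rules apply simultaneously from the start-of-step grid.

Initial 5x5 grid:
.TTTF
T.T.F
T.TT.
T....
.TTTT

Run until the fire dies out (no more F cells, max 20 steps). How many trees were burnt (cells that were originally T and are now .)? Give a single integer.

Step 1: +1 fires, +2 burnt (F count now 1)
Step 2: +1 fires, +1 burnt (F count now 1)
Step 3: +2 fires, +1 burnt (F count now 2)
Step 4: +1 fires, +2 burnt (F count now 1)
Step 5: +1 fires, +1 burnt (F count now 1)
Step 6: +0 fires, +1 burnt (F count now 0)
Fire out after step 6
Initially T: 13, now '.': 18
Total burnt (originally-T cells now '.'): 6

Answer: 6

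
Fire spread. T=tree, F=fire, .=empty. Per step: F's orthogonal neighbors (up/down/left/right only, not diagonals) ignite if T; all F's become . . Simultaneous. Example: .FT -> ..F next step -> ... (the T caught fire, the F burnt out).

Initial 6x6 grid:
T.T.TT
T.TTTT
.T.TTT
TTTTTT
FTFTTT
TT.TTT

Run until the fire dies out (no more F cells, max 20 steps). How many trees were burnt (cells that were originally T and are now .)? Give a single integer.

Step 1: +5 fires, +2 burnt (F count now 5)
Step 2: +5 fires, +5 burnt (F count now 5)
Step 3: +5 fires, +5 burnt (F count now 5)
Step 4: +4 fires, +5 burnt (F count now 4)
Step 5: +3 fires, +4 burnt (F count now 3)
Step 6: +3 fires, +3 burnt (F count now 3)
Step 7: +1 fires, +3 burnt (F count now 1)
Step 8: +0 fires, +1 burnt (F count now 0)
Fire out after step 8
Initially T: 28, now '.': 34
Total burnt (originally-T cells now '.'): 26

Answer: 26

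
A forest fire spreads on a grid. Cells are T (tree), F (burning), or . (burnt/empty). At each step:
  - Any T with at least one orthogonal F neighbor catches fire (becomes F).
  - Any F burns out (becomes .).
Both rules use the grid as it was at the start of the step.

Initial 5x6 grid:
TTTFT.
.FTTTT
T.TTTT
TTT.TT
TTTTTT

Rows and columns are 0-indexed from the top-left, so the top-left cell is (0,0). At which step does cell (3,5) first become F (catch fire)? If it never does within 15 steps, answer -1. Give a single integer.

Step 1: cell (3,5)='T' (+5 fires, +2 burnt)
Step 2: cell (3,5)='T' (+4 fires, +5 burnt)
Step 3: cell (3,5)='T' (+3 fires, +4 burnt)
Step 4: cell (3,5)='T' (+4 fires, +3 burnt)
Step 5: cell (3,5)='F' (+5 fires, +4 burnt)
  -> target ignites at step 5
Step 6: cell (3,5)='.' (+3 fires, +5 burnt)
Step 7: cell (3,5)='.' (+0 fires, +3 burnt)
  fire out at step 7

5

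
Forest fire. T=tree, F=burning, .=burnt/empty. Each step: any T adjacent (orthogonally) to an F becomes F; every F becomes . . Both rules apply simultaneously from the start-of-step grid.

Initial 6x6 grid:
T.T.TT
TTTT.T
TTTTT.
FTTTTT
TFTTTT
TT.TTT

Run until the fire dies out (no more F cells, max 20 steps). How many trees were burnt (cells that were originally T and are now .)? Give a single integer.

Step 1: +5 fires, +2 burnt (F count now 5)
Step 2: +5 fires, +5 burnt (F count now 5)
Step 3: +6 fires, +5 burnt (F count now 6)
Step 4: +5 fires, +6 burnt (F count now 5)
Step 5: +5 fires, +5 burnt (F count now 5)
Step 6: +0 fires, +5 burnt (F count now 0)
Fire out after step 6
Initially T: 29, now '.': 33
Total burnt (originally-T cells now '.'): 26

Answer: 26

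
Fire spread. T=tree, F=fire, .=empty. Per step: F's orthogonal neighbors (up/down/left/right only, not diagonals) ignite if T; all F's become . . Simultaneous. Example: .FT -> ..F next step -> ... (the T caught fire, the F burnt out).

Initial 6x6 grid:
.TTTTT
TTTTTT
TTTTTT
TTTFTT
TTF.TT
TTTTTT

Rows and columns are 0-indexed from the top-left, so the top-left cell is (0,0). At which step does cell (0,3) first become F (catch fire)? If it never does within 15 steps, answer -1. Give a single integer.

Step 1: cell (0,3)='T' (+5 fires, +2 burnt)
Step 2: cell (0,3)='T' (+9 fires, +5 burnt)
Step 3: cell (0,3)='F' (+9 fires, +9 burnt)
  -> target ignites at step 3
Step 4: cell (0,3)='.' (+6 fires, +9 burnt)
Step 5: cell (0,3)='.' (+3 fires, +6 burnt)
Step 6: cell (0,3)='.' (+0 fires, +3 burnt)
  fire out at step 6

3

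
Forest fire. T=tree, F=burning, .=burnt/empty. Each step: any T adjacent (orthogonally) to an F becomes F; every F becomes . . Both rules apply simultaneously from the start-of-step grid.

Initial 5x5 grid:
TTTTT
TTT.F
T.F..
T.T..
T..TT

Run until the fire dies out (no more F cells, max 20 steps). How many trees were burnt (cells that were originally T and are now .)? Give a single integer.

Answer: 12

Derivation:
Step 1: +3 fires, +2 burnt (F count now 3)
Step 2: +3 fires, +3 burnt (F count now 3)
Step 3: +2 fires, +3 burnt (F count now 2)
Step 4: +2 fires, +2 burnt (F count now 2)
Step 5: +1 fires, +2 burnt (F count now 1)
Step 6: +1 fires, +1 burnt (F count now 1)
Step 7: +0 fires, +1 burnt (F count now 0)
Fire out after step 7
Initially T: 14, now '.': 23
Total burnt (originally-T cells now '.'): 12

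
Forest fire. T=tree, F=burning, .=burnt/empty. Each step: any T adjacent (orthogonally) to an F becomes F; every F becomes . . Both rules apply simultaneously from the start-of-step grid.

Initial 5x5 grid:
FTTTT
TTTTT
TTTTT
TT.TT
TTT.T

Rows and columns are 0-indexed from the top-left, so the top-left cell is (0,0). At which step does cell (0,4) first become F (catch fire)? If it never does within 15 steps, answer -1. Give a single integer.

Step 1: cell (0,4)='T' (+2 fires, +1 burnt)
Step 2: cell (0,4)='T' (+3 fires, +2 burnt)
Step 3: cell (0,4)='T' (+4 fires, +3 burnt)
Step 4: cell (0,4)='F' (+5 fires, +4 burnt)
  -> target ignites at step 4
Step 5: cell (0,4)='.' (+3 fires, +5 burnt)
Step 6: cell (0,4)='.' (+3 fires, +3 burnt)
Step 7: cell (0,4)='.' (+1 fires, +3 burnt)
Step 8: cell (0,4)='.' (+1 fires, +1 burnt)
Step 9: cell (0,4)='.' (+0 fires, +1 burnt)
  fire out at step 9

4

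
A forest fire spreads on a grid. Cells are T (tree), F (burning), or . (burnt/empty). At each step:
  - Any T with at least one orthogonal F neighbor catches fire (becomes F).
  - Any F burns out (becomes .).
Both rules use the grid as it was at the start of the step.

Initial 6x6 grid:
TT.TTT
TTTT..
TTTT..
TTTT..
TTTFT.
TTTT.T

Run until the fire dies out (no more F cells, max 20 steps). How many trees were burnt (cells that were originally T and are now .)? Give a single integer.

Step 1: +4 fires, +1 burnt (F count now 4)
Step 2: +4 fires, +4 burnt (F count now 4)
Step 3: +5 fires, +4 burnt (F count now 5)
Step 4: +5 fires, +5 burnt (F count now 5)
Step 5: +3 fires, +5 burnt (F count now 3)
Step 6: +3 fires, +3 burnt (F count now 3)
Step 7: +1 fires, +3 burnt (F count now 1)
Step 8: +0 fires, +1 burnt (F count now 0)
Fire out after step 8
Initially T: 26, now '.': 35
Total burnt (originally-T cells now '.'): 25

Answer: 25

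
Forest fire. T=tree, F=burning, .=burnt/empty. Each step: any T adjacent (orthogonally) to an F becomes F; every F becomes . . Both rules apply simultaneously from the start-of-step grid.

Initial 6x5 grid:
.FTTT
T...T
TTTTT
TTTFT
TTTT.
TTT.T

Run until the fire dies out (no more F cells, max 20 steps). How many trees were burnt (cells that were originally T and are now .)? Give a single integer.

Answer: 21

Derivation:
Step 1: +5 fires, +2 burnt (F count now 5)
Step 2: +5 fires, +5 burnt (F count now 5)
Step 3: +6 fires, +5 burnt (F count now 6)
Step 4: +3 fires, +6 burnt (F count now 3)
Step 5: +2 fires, +3 burnt (F count now 2)
Step 6: +0 fires, +2 burnt (F count now 0)
Fire out after step 6
Initially T: 22, now '.': 29
Total burnt (originally-T cells now '.'): 21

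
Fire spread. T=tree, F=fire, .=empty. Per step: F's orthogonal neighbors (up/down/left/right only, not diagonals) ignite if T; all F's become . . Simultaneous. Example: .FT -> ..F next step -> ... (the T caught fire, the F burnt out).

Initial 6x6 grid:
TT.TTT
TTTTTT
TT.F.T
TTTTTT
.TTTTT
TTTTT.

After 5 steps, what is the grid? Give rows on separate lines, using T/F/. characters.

Step 1: 2 trees catch fire, 1 burn out
  TT.TTT
  TTTFTT
  TT...T
  TTTFTT
  .TTTTT
  TTTTT.
Step 2: 6 trees catch fire, 2 burn out
  TT.FTT
  TTF.FT
  TT...T
  TTF.FT
  .TTFTT
  TTTTT.
Step 3: 8 trees catch fire, 6 burn out
  TT..FT
  TF...F
  TT...T
  TF...F
  .TF.FT
  TTTFT.
Step 4: 10 trees catch fire, 8 burn out
  TF...F
  F.....
  TF...F
  F.....
  .F...F
  TTF.F.
Step 5: 3 trees catch fire, 10 burn out
  F.....
  ......
  F.....
  ......
  ......
  TF....

F.....
......
F.....
......
......
TF....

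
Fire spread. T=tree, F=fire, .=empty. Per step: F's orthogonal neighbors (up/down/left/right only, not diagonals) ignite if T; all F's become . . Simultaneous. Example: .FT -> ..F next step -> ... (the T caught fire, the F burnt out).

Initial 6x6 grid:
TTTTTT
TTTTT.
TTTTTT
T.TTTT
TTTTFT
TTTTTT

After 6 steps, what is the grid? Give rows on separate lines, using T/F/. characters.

Step 1: 4 trees catch fire, 1 burn out
  TTTTTT
  TTTTT.
  TTTTTT
  T.TTFT
  TTTF.F
  TTTTFT
Step 2: 6 trees catch fire, 4 burn out
  TTTTTT
  TTTTT.
  TTTTFT
  T.TF.F
  TTF...
  TTTF.F
Step 3: 6 trees catch fire, 6 burn out
  TTTTTT
  TTTTF.
  TTTF.F
  T.F...
  TF....
  TTF...
Step 4: 5 trees catch fire, 6 burn out
  TTTTFT
  TTTF..
  TTF...
  T.....
  F.....
  TF....
Step 5: 6 trees catch fire, 5 burn out
  TTTF.F
  TTF...
  TF....
  F.....
  ......
  F.....
Step 6: 3 trees catch fire, 6 burn out
  TTF...
  TF....
  F.....
  ......
  ......
  ......

TTF...
TF....
F.....
......
......
......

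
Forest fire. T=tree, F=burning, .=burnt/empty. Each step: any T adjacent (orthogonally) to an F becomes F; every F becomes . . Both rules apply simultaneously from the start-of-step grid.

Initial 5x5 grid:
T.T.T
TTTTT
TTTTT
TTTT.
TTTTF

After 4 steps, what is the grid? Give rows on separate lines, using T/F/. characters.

Step 1: 1 trees catch fire, 1 burn out
  T.T.T
  TTTTT
  TTTTT
  TTTT.
  TTTF.
Step 2: 2 trees catch fire, 1 burn out
  T.T.T
  TTTTT
  TTTTT
  TTTF.
  TTF..
Step 3: 3 trees catch fire, 2 burn out
  T.T.T
  TTTTT
  TTTFT
  TTF..
  TF...
Step 4: 5 trees catch fire, 3 burn out
  T.T.T
  TTTFT
  TTF.F
  TF...
  F....

T.T.T
TTTFT
TTF.F
TF...
F....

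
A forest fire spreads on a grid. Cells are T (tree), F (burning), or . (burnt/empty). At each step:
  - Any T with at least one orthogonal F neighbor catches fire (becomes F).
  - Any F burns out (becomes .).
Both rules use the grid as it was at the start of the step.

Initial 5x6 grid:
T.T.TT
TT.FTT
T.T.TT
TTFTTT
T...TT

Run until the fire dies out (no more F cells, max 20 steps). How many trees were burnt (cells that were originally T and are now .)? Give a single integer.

Answer: 19

Derivation:
Step 1: +4 fires, +2 burnt (F count now 4)
Step 2: +5 fires, +4 burnt (F count now 5)
Step 3: +6 fires, +5 burnt (F count now 6)
Step 4: +2 fires, +6 burnt (F count now 2)
Step 5: +2 fires, +2 burnt (F count now 2)
Step 6: +0 fires, +2 burnt (F count now 0)
Fire out after step 6
Initially T: 20, now '.': 29
Total burnt (originally-T cells now '.'): 19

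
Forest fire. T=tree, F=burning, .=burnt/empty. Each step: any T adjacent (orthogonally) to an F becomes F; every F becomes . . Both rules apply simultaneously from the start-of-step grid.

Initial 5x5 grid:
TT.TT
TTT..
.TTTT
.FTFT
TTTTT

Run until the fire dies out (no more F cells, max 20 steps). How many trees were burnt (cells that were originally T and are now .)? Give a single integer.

Step 1: +6 fires, +2 burnt (F count now 6)
Step 2: +6 fires, +6 burnt (F count now 6)
Step 3: +3 fires, +6 burnt (F count now 3)
Step 4: +1 fires, +3 burnt (F count now 1)
Step 5: +0 fires, +1 burnt (F count now 0)
Fire out after step 5
Initially T: 18, now '.': 23
Total burnt (originally-T cells now '.'): 16

Answer: 16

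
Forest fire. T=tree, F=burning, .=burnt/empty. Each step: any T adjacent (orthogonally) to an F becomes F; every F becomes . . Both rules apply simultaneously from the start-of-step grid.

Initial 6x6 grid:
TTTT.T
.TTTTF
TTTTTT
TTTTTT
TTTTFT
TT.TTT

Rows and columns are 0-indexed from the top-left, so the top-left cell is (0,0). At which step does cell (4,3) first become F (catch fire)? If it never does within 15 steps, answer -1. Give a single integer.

Step 1: cell (4,3)='F' (+7 fires, +2 burnt)
  -> target ignites at step 1
Step 2: cell (4,3)='.' (+7 fires, +7 burnt)
Step 3: cell (4,3)='.' (+5 fires, +7 burnt)
Step 4: cell (4,3)='.' (+6 fires, +5 burnt)
Step 5: cell (4,3)='.' (+4 fires, +6 burnt)
Step 6: cell (4,3)='.' (+2 fires, +4 burnt)
Step 7: cell (4,3)='.' (+0 fires, +2 burnt)
  fire out at step 7

1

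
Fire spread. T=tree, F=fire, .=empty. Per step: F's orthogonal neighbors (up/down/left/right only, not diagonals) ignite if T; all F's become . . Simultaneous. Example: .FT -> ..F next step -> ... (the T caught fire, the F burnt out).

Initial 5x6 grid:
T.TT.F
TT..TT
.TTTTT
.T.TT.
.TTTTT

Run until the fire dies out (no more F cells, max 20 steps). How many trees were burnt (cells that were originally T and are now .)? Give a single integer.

Step 1: +1 fires, +1 burnt (F count now 1)
Step 2: +2 fires, +1 burnt (F count now 2)
Step 3: +1 fires, +2 burnt (F count now 1)
Step 4: +2 fires, +1 burnt (F count now 2)
Step 5: +3 fires, +2 burnt (F count now 3)
Step 6: +3 fires, +3 burnt (F count now 3)
Step 7: +3 fires, +3 burnt (F count now 3)
Step 8: +2 fires, +3 burnt (F count now 2)
Step 9: +1 fires, +2 burnt (F count now 1)
Step 10: +0 fires, +1 burnt (F count now 0)
Fire out after step 10
Initially T: 20, now '.': 28
Total burnt (originally-T cells now '.'): 18

Answer: 18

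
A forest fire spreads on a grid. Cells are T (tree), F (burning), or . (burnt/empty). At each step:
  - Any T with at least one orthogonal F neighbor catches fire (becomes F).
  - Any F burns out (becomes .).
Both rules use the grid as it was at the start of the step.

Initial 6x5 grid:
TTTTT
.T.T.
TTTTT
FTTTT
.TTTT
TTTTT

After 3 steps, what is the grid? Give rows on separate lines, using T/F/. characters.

Step 1: 2 trees catch fire, 1 burn out
  TTTTT
  .T.T.
  FTTTT
  .FTTT
  .TTTT
  TTTTT
Step 2: 3 trees catch fire, 2 burn out
  TTTTT
  .T.T.
  .FTTT
  ..FTT
  .FTTT
  TTTTT
Step 3: 5 trees catch fire, 3 burn out
  TTTTT
  .F.T.
  ..FTT
  ...FT
  ..FTT
  TFTTT

TTTTT
.F.T.
..FTT
...FT
..FTT
TFTTT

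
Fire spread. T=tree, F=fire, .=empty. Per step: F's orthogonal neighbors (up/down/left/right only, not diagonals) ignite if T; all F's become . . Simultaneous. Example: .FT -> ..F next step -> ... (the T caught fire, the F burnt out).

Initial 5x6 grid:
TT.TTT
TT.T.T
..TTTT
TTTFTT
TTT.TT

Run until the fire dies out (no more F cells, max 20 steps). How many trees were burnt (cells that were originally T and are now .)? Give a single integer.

Answer: 19

Derivation:
Step 1: +3 fires, +1 burnt (F count now 3)
Step 2: +7 fires, +3 burnt (F count now 7)
Step 3: +5 fires, +7 burnt (F count now 5)
Step 4: +3 fires, +5 burnt (F count now 3)
Step 5: +1 fires, +3 burnt (F count now 1)
Step 6: +0 fires, +1 burnt (F count now 0)
Fire out after step 6
Initially T: 23, now '.': 26
Total burnt (originally-T cells now '.'): 19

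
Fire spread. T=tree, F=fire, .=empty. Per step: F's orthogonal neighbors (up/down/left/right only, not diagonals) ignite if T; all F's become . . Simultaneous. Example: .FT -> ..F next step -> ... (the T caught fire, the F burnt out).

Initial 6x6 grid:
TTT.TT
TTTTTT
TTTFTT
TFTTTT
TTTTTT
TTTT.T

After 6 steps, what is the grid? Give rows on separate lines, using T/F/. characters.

Step 1: 8 trees catch fire, 2 burn out
  TTT.TT
  TTTFTT
  TFF.FT
  F.FFTT
  TFTTTT
  TTTT.T
Step 2: 10 trees catch fire, 8 burn out
  TTT.TT
  TFF.FT
  F....F
  ....FT
  F.FFTT
  TFTT.T
Step 3: 10 trees catch fire, 10 burn out
  TFF.FT
  F....F
  ......
  .....F
  ....FT
  F.FF.T
Step 4: 3 trees catch fire, 10 burn out
  F....F
  ......
  ......
  ......
  .....F
  .....T
Step 5: 1 trees catch fire, 3 burn out
  ......
  ......
  ......
  ......
  ......
  .....F
Step 6: 0 trees catch fire, 1 burn out
  ......
  ......
  ......
  ......
  ......
  ......

......
......
......
......
......
......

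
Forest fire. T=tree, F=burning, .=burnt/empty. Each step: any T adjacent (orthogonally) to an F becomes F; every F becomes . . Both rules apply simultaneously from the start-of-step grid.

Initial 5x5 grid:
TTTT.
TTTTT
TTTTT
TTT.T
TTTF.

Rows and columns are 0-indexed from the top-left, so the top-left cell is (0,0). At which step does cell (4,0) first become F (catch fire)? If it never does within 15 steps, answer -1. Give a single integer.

Step 1: cell (4,0)='T' (+1 fires, +1 burnt)
Step 2: cell (4,0)='T' (+2 fires, +1 burnt)
Step 3: cell (4,0)='F' (+3 fires, +2 burnt)
  -> target ignites at step 3
Step 4: cell (4,0)='.' (+4 fires, +3 burnt)
Step 5: cell (4,0)='.' (+5 fires, +4 burnt)
Step 6: cell (4,0)='.' (+5 fires, +5 burnt)
Step 7: cell (4,0)='.' (+1 fires, +5 burnt)
Step 8: cell (4,0)='.' (+0 fires, +1 burnt)
  fire out at step 8

3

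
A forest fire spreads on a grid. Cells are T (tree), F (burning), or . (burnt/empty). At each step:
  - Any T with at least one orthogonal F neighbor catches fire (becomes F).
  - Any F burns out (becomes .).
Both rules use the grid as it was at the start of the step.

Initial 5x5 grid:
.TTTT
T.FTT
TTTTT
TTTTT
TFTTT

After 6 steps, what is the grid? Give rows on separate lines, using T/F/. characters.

Step 1: 6 trees catch fire, 2 burn out
  .TFTT
  T..FT
  TTFTT
  TFTTT
  F.FTT
Step 2: 8 trees catch fire, 6 burn out
  .F.FT
  T...F
  TF.FT
  F.FTT
  ...FT
Step 3: 5 trees catch fire, 8 burn out
  ....F
  T....
  F...F
  ...FT
  ....F
Step 4: 2 trees catch fire, 5 burn out
  .....
  F....
  .....
  ....F
  .....
Step 5: 0 trees catch fire, 2 burn out
  .....
  .....
  .....
  .....
  .....
Step 6: 0 trees catch fire, 0 burn out
  .....
  .....
  .....
  .....
  .....

.....
.....
.....
.....
.....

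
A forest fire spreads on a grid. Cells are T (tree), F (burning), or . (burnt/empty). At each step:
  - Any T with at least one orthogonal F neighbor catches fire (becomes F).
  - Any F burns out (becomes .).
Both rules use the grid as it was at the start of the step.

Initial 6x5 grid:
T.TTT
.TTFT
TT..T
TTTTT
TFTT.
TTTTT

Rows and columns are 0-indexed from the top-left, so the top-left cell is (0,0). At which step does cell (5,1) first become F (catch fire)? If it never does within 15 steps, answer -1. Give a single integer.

Step 1: cell (5,1)='F' (+7 fires, +2 burnt)
  -> target ignites at step 1
Step 2: cell (5,1)='.' (+10 fires, +7 burnt)
Step 3: cell (5,1)='.' (+4 fires, +10 burnt)
Step 4: cell (5,1)='.' (+1 fires, +4 burnt)
Step 5: cell (5,1)='.' (+0 fires, +1 burnt)
  fire out at step 5

1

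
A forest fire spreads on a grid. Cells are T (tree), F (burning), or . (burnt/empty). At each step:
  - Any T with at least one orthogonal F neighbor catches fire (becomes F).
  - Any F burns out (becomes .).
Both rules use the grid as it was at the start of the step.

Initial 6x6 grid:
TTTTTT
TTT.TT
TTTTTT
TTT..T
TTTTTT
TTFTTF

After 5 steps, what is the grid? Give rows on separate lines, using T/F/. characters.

Step 1: 5 trees catch fire, 2 burn out
  TTTTTT
  TTT.TT
  TTTTTT
  TTT..T
  TTFTTF
  TF.FF.
Step 2: 6 trees catch fire, 5 burn out
  TTTTTT
  TTT.TT
  TTTTTT
  TTF..F
  TF.FF.
  F.....
Step 3: 4 trees catch fire, 6 burn out
  TTTTTT
  TTT.TT
  TTFTTF
  TF....
  F.....
  ......
Step 4: 6 trees catch fire, 4 burn out
  TTTTTT
  TTF.TF
  TF.FF.
  F.....
  ......
  ......
Step 5: 5 trees catch fire, 6 burn out
  TTFTTF
  TF..F.
  F.....
  ......
  ......
  ......

TTFTTF
TF..F.
F.....
......
......
......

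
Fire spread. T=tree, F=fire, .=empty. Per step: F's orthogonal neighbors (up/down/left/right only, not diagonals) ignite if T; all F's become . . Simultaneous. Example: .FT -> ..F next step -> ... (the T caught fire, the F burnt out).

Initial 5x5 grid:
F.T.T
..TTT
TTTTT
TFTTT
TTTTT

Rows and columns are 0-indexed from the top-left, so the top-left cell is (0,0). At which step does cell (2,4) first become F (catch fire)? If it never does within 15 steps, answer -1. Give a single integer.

Step 1: cell (2,4)='T' (+4 fires, +2 burnt)
Step 2: cell (2,4)='T' (+5 fires, +4 burnt)
Step 3: cell (2,4)='T' (+4 fires, +5 burnt)
Step 4: cell (2,4)='F' (+4 fires, +4 burnt)
  -> target ignites at step 4
Step 5: cell (2,4)='.' (+1 fires, +4 burnt)
Step 6: cell (2,4)='.' (+1 fires, +1 burnt)
Step 7: cell (2,4)='.' (+0 fires, +1 burnt)
  fire out at step 7

4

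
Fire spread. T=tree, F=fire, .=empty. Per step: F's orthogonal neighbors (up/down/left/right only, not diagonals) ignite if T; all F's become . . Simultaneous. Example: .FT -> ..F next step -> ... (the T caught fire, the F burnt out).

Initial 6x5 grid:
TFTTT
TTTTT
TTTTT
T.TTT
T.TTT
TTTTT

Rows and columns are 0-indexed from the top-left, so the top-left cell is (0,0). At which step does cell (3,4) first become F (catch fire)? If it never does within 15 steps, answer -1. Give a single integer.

Step 1: cell (3,4)='T' (+3 fires, +1 burnt)
Step 2: cell (3,4)='T' (+4 fires, +3 burnt)
Step 3: cell (3,4)='T' (+4 fires, +4 burnt)
Step 4: cell (3,4)='T' (+4 fires, +4 burnt)
Step 5: cell (3,4)='T' (+4 fires, +4 burnt)
Step 6: cell (3,4)='F' (+4 fires, +4 burnt)
  -> target ignites at step 6
Step 7: cell (3,4)='.' (+3 fires, +4 burnt)
Step 8: cell (3,4)='.' (+1 fires, +3 burnt)
Step 9: cell (3,4)='.' (+0 fires, +1 burnt)
  fire out at step 9

6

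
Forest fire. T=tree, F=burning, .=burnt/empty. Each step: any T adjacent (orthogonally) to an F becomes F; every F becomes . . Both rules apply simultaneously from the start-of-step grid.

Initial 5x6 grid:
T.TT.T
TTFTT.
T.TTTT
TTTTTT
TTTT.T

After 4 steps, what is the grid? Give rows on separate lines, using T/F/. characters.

Step 1: 4 trees catch fire, 1 burn out
  T.FT.T
  TF.FT.
  T.FTTT
  TTTTTT
  TTTT.T
Step 2: 5 trees catch fire, 4 burn out
  T..F.T
  F...F.
  T..FTT
  TTFTTT
  TTTT.T
Step 3: 6 trees catch fire, 5 burn out
  F....T
  ......
  F...FT
  TF.FTT
  TTFT.T
Step 4: 5 trees catch fire, 6 burn out
  .....T
  ......
  .....F
  F...FT
  TF.F.T

.....T
......
.....F
F...FT
TF.F.T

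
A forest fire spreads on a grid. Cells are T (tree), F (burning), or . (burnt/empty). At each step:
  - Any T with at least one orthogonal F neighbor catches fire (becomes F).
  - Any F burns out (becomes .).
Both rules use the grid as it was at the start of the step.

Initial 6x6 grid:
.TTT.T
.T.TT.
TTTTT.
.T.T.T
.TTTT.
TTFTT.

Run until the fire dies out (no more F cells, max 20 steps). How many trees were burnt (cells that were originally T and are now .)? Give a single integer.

Step 1: +3 fires, +1 burnt (F count now 3)
Step 2: +4 fires, +3 burnt (F count now 4)
Step 3: +3 fires, +4 burnt (F count now 3)
Step 4: +2 fires, +3 burnt (F count now 2)
Step 5: +5 fires, +2 burnt (F count now 5)
Step 6: +3 fires, +5 burnt (F count now 3)
Step 7: +1 fires, +3 burnt (F count now 1)
Step 8: +0 fires, +1 burnt (F count now 0)
Fire out after step 8
Initially T: 23, now '.': 34
Total burnt (originally-T cells now '.'): 21

Answer: 21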